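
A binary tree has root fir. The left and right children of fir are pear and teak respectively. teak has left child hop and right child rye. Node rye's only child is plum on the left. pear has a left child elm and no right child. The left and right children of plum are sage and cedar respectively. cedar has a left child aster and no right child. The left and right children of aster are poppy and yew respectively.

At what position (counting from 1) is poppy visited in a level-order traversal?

11

Level-order visits nodes level by level from the root, left to right within each level.
Level 0: fir
Level 1: pear, teak
Level 2: elm, hop, rye
Level 3: plum
Level 4: sage, cedar
Level 5: aster
Level 6: poppy, yew
Full level-order sequence: fir, pear, teak, elm, hop, rye, plum, sage, cedar, aster, poppy, yew.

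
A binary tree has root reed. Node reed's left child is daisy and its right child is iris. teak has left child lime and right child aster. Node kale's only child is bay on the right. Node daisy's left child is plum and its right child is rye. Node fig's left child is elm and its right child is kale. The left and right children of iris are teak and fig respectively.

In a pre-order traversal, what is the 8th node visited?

Pre-order visits the node, then its left subtree, then its right subtree.
Visit reed.
At reed: go left to daisy.
  Visit daisy.
  At daisy: go left to plum.
    plum is a leaf — visit plum.
  At daisy: go right to rye.
    rye is a leaf — visit rye.
At reed: go right to iris.
  Visit iris.
  At iris: go left to teak.
    Visit teak.
    At teak: go left to lime.
      lime is a leaf — visit lime.
    At teak: go right to aster.
      aster is a leaf — visit aster.
  At iris: go right to fig.
    Visit fig.
    At fig: go left to elm.
      elm is a leaf — visit elm.
    At fig: go right to kale.
      Visit kale.
      At kale: no left child.
      At kale: go right to bay.
        bay is a leaf — visit bay.
Full pre-order sequence: reed, daisy, plum, rye, iris, teak, lime, aster, fig, elm, kale, bay.

aster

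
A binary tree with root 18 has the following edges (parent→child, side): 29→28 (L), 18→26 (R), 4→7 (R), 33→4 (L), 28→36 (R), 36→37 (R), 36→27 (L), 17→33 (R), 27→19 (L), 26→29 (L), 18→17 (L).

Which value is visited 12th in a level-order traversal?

19

Level-order visits nodes level by level from the root, left to right within each level.
Level 0: 18
Level 1: 17, 26
Level 2: 33, 29
Level 3: 4, 28
Level 4: 7, 36
Level 5: 27, 37
Level 6: 19
Full level-order sequence: 18, 17, 26, 33, 29, 4, 28, 7, 36, 27, 37, 19.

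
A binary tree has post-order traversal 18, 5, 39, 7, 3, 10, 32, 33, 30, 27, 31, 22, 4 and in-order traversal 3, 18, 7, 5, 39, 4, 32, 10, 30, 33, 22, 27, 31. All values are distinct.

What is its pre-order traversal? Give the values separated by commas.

4, 3, 7, 18, 39, 5, 22, 30, 32, 10, 33, 31, 27

The last element of post-order is the root; it splits in-order into left and right subtrees.
Root 4: left subtree has 5 nodes {3, 18, 7, 5, 39}, right has 7 {32, 10, 30, 33, 22, 27, 31}.
  Root 3: left subtree has 0 nodes { }, right has 4 {18, 7, 5, 39}.
    Root 7: left subtree has 1 node {18}, right has 2 {5, 39}.
      Root 39: left subtree has 1 node {5}, right has 0 { }.
  Root 22: left subtree has 4 nodes {32, 10, 30, 33}, right has 2 {27, 31}.
    Root 30: left subtree has 2 nodes {32, 10}, right has 1 {33}.
      Root 32: left subtree has 0 nodes { }, right has 1 {10}.
    Root 31: left subtree has 1 node {27}, right has 0 { }.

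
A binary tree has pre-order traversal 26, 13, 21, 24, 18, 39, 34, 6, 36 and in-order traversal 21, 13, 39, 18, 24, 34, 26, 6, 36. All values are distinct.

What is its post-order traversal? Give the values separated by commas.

21, 39, 18, 34, 24, 13, 36, 6, 26

The first element of pre-order is the root; it splits in-order into left and right subtrees.
Root 26: left subtree has 6 nodes {21, 13, 39, 18, 24, 34}, right has 2 {6, 36}.
  Root 13: left subtree has 1 node {21}, right has 4 {39, 18, 24, 34}.
    Root 24: left subtree has 2 nodes {39, 18}, right has 1 {34}.
      Root 18: left subtree has 1 node {39}, right has 0 { }.
  Root 6: left subtree has 0 nodes { }, right has 1 {36}.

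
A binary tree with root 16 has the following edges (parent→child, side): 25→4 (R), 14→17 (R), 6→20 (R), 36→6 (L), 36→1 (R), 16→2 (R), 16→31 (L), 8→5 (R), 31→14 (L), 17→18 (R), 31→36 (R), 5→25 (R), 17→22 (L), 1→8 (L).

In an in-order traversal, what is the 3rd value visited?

In-order visits the left subtree, then the node, then the right subtree.
At 16: go left to 31.
  At 31: go left to 14.
    At 14: no left child.
    Visit 14.
    At 14: go right to 17.
      At 17: go left to 22.
        22 is a leaf — visit 22.
      Visit 17.
      At 17: go right to 18.
        18 is a leaf — visit 18.
  Visit 31.
  At 31: go right to 36.
    At 36: go left to 6.
      At 6: no left child.
      Visit 6.
      At 6: go right to 20.
        20 is a leaf — visit 20.
    Visit 36.
    At 36: go right to 1.
      At 1: go left to 8.
        At 8: no left child.
        Visit 8.
        At 8: go right to 5.
          At 5: no left child.
          Visit 5.
          At 5: go right to 25.
            At 25: no left child.
            Visit 25.
            At 25: go right to 4.
              4 is a leaf — visit 4.
      Visit 1.
      At 1: no right child.
Visit 16.
At 16: go right to 2.
  2 is a leaf — visit 2.
Full in-order sequence: 14, 22, 17, 18, 31, 6, 20, 36, 8, 5, 25, 4, 1, 16, 2.

17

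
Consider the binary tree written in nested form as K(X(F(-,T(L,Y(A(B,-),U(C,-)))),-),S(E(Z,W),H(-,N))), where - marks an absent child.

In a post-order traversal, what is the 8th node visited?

Post-order visits the left subtree, then the right subtree, then the node.
At K: go left to X.
  At X: go left to F.
    At F: no left child.
    At F: go right to T.
      At T: go left to L.
        L is a leaf — visit L.
      At T: go right to Y.
        At Y: go left to A.
          At A: go left to B.
            B is a leaf — visit B.
          At A: no right child.
          Visit A.
        At Y: go right to U.
          At U: go left to C.
            C is a leaf — visit C.
          At U: no right child.
          Visit U.
        Visit Y.
      Visit T.
    Visit F.
  At X: no right child.
  Visit X.
At K: go right to S.
  At S: go left to E.
    At E: go left to Z.
      Z is a leaf — visit Z.
    At E: go right to W.
      W is a leaf — visit W.
    Visit E.
  At S: go right to H.
    At H: no left child.
    At H: go right to N.
      N is a leaf — visit N.
    Visit H.
  Visit S.
Visit K.
Full post-order sequence: L, B, A, C, U, Y, T, F, X, Z, W, E, N, H, S, K.

F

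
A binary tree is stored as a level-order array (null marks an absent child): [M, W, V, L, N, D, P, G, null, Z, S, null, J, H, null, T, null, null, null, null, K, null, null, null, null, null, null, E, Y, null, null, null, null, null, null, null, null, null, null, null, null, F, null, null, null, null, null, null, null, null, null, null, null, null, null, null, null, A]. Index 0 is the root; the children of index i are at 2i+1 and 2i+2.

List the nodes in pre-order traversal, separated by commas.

M, W, L, G, T, N, Z, K, F, S, V, D, J, P, H, E, Y, A

Pre-order visits the node, then its left subtree, then its right subtree.
Visit M.
At M: go left to W.
  Visit W.
  At W: go left to L.
    Visit L.
    At L: go left to G.
      Visit G.
      At G: go left to T.
        T is a leaf — visit T.
      At G: no right child.
    At L: no right child.
  At W: go right to N.
    Visit N.
    At N: go left to Z.
      Visit Z.
      At Z: no left child.
      At Z: go right to K.
        Visit K.
        At K: go left to F.
          F is a leaf — visit F.
        At K: no right child.
    At N: go right to S.
      S is a leaf — visit S.
At M: go right to V.
  Visit V.
  At V: go left to D.
    Visit D.
    At D: no left child.
    At D: go right to J.
      J is a leaf — visit J.
  At V: go right to P.
    Visit P.
    At P: go left to H.
      Visit H.
      At H: go left to E.
        E is a leaf — visit E.
      At H: go right to Y.
        Visit Y.
        At Y: go left to A.
          A is a leaf — visit A.
        At Y: no right child.
    At P: no right child.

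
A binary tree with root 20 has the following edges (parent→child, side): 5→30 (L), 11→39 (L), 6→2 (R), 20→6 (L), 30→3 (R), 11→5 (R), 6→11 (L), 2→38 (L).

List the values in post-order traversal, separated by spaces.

Post-order visits the left subtree, then the right subtree, then the node.
At 20: go left to 6.
  At 6: go left to 11.
    At 11: go left to 39.
      39 is a leaf — visit 39.
    At 11: go right to 5.
      At 5: go left to 30.
        At 30: no left child.
        At 30: go right to 3.
          3 is a leaf — visit 3.
        Visit 30.
      At 5: no right child.
      Visit 5.
    Visit 11.
  At 6: go right to 2.
    At 2: go left to 38.
      38 is a leaf — visit 38.
    At 2: no right child.
    Visit 2.
  Visit 6.
At 20: no right child.
Visit 20.

39 3 30 5 11 38 2 6 20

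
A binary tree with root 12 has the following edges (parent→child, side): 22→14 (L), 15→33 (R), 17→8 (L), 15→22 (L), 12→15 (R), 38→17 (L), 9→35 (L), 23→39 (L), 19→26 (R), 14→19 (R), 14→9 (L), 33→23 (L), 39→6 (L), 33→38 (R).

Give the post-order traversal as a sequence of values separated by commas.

35, 9, 26, 19, 14, 22, 6, 39, 23, 8, 17, 38, 33, 15, 12

Post-order visits the left subtree, then the right subtree, then the node.
At 12: no left child.
At 12: go right to 15.
  At 15: go left to 22.
    At 22: go left to 14.
      At 14: go left to 9.
        At 9: go left to 35.
          35 is a leaf — visit 35.
        At 9: no right child.
        Visit 9.
      At 14: go right to 19.
        At 19: no left child.
        At 19: go right to 26.
          26 is a leaf — visit 26.
        Visit 19.
      Visit 14.
    At 22: no right child.
    Visit 22.
  At 15: go right to 33.
    At 33: go left to 23.
      At 23: go left to 39.
        At 39: go left to 6.
          6 is a leaf — visit 6.
        At 39: no right child.
        Visit 39.
      At 23: no right child.
      Visit 23.
    At 33: go right to 38.
      At 38: go left to 17.
        At 17: go left to 8.
          8 is a leaf — visit 8.
        At 17: no right child.
        Visit 17.
      At 38: no right child.
      Visit 38.
    Visit 33.
  Visit 15.
Visit 12.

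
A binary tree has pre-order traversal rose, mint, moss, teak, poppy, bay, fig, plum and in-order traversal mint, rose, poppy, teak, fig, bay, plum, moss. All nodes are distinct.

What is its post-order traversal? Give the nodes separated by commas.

The first element of pre-order is the root; it splits in-order into left and right subtrees.
Root rose: left subtree has 1 node {mint}, right has 6 {poppy, teak, fig, bay, plum, moss}.
  Root moss: left subtree has 5 nodes {poppy, teak, fig, bay, plum}, right has 0 { }.
    Root teak: left subtree has 1 node {poppy}, right has 3 {fig, bay, plum}.
      Root bay: left subtree has 1 node {fig}, right has 1 {plum}.

mint, poppy, fig, plum, bay, teak, moss, rose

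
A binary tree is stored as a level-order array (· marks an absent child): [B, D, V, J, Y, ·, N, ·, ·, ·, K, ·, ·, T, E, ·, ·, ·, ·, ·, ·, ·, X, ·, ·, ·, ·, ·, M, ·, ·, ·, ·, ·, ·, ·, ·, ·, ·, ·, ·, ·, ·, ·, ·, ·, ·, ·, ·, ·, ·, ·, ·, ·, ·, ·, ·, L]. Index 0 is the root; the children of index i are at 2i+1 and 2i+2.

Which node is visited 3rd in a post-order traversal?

Post-order visits the left subtree, then the right subtree, then the node.
At B: go left to D.
  At D: go left to J.
    J is a leaf — visit J.
  At D: go right to Y.
    At Y: no left child.
    At Y: go right to K.
      At K: no left child.
      At K: go right to X.
        X is a leaf — visit X.
      Visit K.
    Visit Y.
  Visit D.
At B: go right to V.
  At V: no left child.
  At V: go right to N.
    At N: go left to T.
      At T: no left child.
      At T: go right to M.
        At M: go left to L.
          L is a leaf — visit L.
        At M: no right child.
        Visit M.
      Visit T.
    At N: go right to E.
      E is a leaf — visit E.
    Visit N.
  Visit V.
Visit B.
Full post-order sequence: J, X, K, Y, D, L, M, T, E, N, V, B.

K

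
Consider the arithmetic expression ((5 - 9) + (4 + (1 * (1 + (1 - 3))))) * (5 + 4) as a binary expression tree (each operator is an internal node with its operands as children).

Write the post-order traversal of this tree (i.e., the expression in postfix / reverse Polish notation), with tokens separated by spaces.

Post-order on an expression tree gives postfix notation: for each operator, emit left operand, right operand, then the operator.

5 9 - 4 1 1 1 3 - + * + + 5 4 + *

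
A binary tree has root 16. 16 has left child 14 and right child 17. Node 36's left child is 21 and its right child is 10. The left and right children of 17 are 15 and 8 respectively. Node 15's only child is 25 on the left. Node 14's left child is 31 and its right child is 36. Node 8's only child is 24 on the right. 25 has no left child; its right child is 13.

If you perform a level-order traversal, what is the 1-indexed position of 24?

Level-order visits nodes level by level from the root, left to right within each level.
Level 0: 16
Level 1: 14, 17
Level 2: 31, 36, 15, 8
Level 3: 21, 10, 25, 24
Level 4: 13
Full level-order sequence: 16, 14, 17, 31, 36, 15, 8, 21, 10, 25, 24, 13.

11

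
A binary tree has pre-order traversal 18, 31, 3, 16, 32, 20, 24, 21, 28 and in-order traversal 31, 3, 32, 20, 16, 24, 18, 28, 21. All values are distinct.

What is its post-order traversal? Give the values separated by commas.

The first element of pre-order is the root; it splits in-order into left and right subtrees.
Root 18: left subtree has 6 nodes {31, 3, 32, 20, 16, 24}, right has 2 {28, 21}.
  Root 31: left subtree has 0 nodes { }, right has 5 {3, 32, 20, 16, 24}.
    Root 3: left subtree has 0 nodes { }, right has 4 {32, 20, 16, 24}.
      Root 16: left subtree has 2 nodes {32, 20}, right has 1 {24}.
        Root 32: left subtree has 0 nodes { }, right has 1 {20}.
  Root 21: left subtree has 1 node {28}, right has 0 { }.

20, 32, 24, 16, 3, 31, 28, 21, 18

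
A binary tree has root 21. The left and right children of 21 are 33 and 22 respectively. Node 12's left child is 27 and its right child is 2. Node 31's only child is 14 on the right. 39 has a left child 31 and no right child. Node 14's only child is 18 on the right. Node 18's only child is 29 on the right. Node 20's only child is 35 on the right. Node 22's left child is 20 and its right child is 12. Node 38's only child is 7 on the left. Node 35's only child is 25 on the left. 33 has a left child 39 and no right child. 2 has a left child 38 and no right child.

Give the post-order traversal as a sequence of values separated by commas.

Post-order visits the left subtree, then the right subtree, then the node.
At 21: go left to 33.
  At 33: go left to 39.
    At 39: go left to 31.
      At 31: no left child.
      At 31: go right to 14.
        At 14: no left child.
        At 14: go right to 18.
          At 18: no left child.
          At 18: go right to 29.
            29 is a leaf — visit 29.
          Visit 18.
        Visit 14.
      Visit 31.
    At 39: no right child.
    Visit 39.
  At 33: no right child.
  Visit 33.
At 21: go right to 22.
  At 22: go left to 20.
    At 20: no left child.
    At 20: go right to 35.
      At 35: go left to 25.
        25 is a leaf — visit 25.
      At 35: no right child.
      Visit 35.
    Visit 20.
  At 22: go right to 12.
    At 12: go left to 27.
      27 is a leaf — visit 27.
    At 12: go right to 2.
      At 2: go left to 38.
        At 38: go left to 7.
          7 is a leaf — visit 7.
        At 38: no right child.
        Visit 38.
      At 2: no right child.
      Visit 2.
    Visit 12.
  Visit 22.
Visit 21.

29, 18, 14, 31, 39, 33, 25, 35, 20, 27, 7, 38, 2, 12, 22, 21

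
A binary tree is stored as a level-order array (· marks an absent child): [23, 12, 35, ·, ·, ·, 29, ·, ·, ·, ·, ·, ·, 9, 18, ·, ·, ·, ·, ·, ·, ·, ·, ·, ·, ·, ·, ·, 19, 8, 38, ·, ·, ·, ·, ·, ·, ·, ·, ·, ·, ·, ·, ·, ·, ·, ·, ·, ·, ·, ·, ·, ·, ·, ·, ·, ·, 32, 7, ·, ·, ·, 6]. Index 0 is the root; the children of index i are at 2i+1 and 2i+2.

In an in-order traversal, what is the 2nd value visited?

23

In-order visits the left subtree, then the node, then the right subtree.
At 23: go left to 12.
  12 is a leaf — visit 12.
Visit 23.
At 23: go right to 35.
  At 35: no left child.
  Visit 35.
  At 35: go right to 29.
    At 29: go left to 9.
      At 9: no left child.
      Visit 9.
      At 9: go right to 19.
        At 19: go left to 32.
          32 is a leaf — visit 32.
        Visit 19.
        At 19: go right to 7.
          7 is a leaf — visit 7.
    Visit 29.
    At 29: go right to 18.
      At 18: go left to 8.
        8 is a leaf — visit 8.
      Visit 18.
      At 18: go right to 38.
        At 38: no left child.
        Visit 38.
        At 38: go right to 6.
          6 is a leaf — visit 6.
Full in-order sequence: 12, 23, 35, 9, 32, 19, 7, 29, 8, 18, 38, 6.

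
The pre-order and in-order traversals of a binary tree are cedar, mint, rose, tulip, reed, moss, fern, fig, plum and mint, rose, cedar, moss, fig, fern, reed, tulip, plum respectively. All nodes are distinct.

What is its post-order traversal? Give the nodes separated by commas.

The first element of pre-order is the root; it splits in-order into left and right subtrees.
Root cedar: left subtree has 2 nodes {mint, rose}, right has 6 {moss, fig, fern, reed, tulip, plum}.
  Root mint: left subtree has 0 nodes { }, right has 1 {rose}.
  Root tulip: left subtree has 4 nodes {moss, fig, fern, reed}, right has 1 {plum}.
    Root reed: left subtree has 3 nodes {moss, fig, fern}, right has 0 { }.
      Root moss: left subtree has 0 nodes { }, right has 2 {fig, fern}.
        Root fern: left subtree has 1 node {fig}, right has 0 { }.

rose, mint, fig, fern, moss, reed, plum, tulip, cedar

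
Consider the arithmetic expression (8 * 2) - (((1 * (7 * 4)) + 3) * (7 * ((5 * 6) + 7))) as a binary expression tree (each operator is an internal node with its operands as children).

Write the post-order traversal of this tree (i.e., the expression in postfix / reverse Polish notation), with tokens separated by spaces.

8 2 * 1 7 4 * * 3 + 7 5 6 * 7 + * * -

Post-order on an expression tree gives postfix notation: for each operator, emit left operand, right operand, then the operator.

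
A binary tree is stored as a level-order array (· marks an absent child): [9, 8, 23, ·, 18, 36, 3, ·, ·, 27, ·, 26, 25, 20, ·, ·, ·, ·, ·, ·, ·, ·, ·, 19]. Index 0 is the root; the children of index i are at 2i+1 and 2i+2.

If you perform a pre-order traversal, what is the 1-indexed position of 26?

Pre-order visits the node, then its left subtree, then its right subtree.
Visit 9.
At 9: go left to 8.
  Visit 8.
  At 8: no left child.
  At 8: go right to 18.
    Visit 18.
    At 18: go left to 27.
      27 is a leaf — visit 27.
    At 18: no right child.
At 9: go right to 23.
  Visit 23.
  At 23: go left to 36.
    Visit 36.
    At 36: go left to 26.
      Visit 26.
      At 26: go left to 19.
        19 is a leaf — visit 19.
      At 26: no right child.
    At 36: go right to 25.
      25 is a leaf — visit 25.
  At 23: go right to 3.
    Visit 3.
    At 3: go left to 20.
      20 is a leaf — visit 20.
    At 3: no right child.
Full pre-order sequence: 9, 8, 18, 27, 23, 36, 26, 19, 25, 3, 20.

7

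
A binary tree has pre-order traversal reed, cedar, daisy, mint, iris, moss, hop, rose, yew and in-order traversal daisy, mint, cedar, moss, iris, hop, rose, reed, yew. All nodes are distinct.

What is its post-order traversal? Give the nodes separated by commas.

The first element of pre-order is the root; it splits in-order into left and right subtrees.
Root reed: left subtree has 7 nodes {daisy, mint, cedar, moss, iris, hop, rose}, right has 1 {yew}.
  Root cedar: left subtree has 2 nodes {daisy, mint}, right has 4 {moss, iris, hop, rose}.
    Root daisy: left subtree has 0 nodes { }, right has 1 {mint}.
    Root iris: left subtree has 1 node {moss}, right has 2 {hop, rose}.
      Root hop: left subtree has 0 nodes { }, right has 1 {rose}.

mint, daisy, moss, rose, hop, iris, cedar, yew, reed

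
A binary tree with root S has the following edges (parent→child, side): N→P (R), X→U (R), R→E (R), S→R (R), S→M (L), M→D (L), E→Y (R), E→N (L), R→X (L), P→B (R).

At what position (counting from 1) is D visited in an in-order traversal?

1

In-order visits the left subtree, then the node, then the right subtree.
At S: go left to M.
  At M: go left to D.
    D is a leaf — visit D.
  Visit M.
  At M: no right child.
Visit S.
At S: go right to R.
  At R: go left to X.
    At X: no left child.
    Visit X.
    At X: go right to U.
      U is a leaf — visit U.
  Visit R.
  At R: go right to E.
    At E: go left to N.
      At N: no left child.
      Visit N.
      At N: go right to P.
        At P: no left child.
        Visit P.
        At P: go right to B.
          B is a leaf — visit B.
    Visit E.
    At E: go right to Y.
      Y is a leaf — visit Y.
Full in-order sequence: D, M, S, X, U, R, N, P, B, E, Y.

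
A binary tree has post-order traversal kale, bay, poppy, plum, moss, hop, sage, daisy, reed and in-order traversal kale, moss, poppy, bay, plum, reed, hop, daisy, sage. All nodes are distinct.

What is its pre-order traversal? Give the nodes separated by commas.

reed, moss, kale, plum, poppy, bay, daisy, hop, sage

The last element of post-order is the root; it splits in-order into left and right subtrees.
Root reed: left subtree has 5 nodes {kale, moss, poppy, bay, plum}, right has 3 {hop, daisy, sage}.
  Root moss: left subtree has 1 node {kale}, right has 3 {poppy, bay, plum}.
    Root plum: left subtree has 2 nodes {poppy, bay}, right has 0 { }.
      Root poppy: left subtree has 0 nodes { }, right has 1 {bay}.
  Root daisy: left subtree has 1 node {hop}, right has 1 {sage}.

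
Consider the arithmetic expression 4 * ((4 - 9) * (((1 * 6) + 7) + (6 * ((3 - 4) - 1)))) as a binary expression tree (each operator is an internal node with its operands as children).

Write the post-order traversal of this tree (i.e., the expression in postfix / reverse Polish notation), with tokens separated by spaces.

Post-order on an expression tree gives postfix notation: for each operator, emit left operand, right operand, then the operator.

4 4 9 - 1 6 * 7 + 6 3 4 - 1 - * + * *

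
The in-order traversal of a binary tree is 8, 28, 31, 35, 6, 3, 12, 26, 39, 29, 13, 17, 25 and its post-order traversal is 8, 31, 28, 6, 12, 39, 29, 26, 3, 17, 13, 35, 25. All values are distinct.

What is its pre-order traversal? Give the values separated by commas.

25, 35, 28, 8, 31, 13, 3, 6, 26, 12, 29, 39, 17

The last element of post-order is the root; it splits in-order into left and right subtrees.
Root 25: left subtree has 12 nodes {8, 28, 31, 35, 6, 3, 12, 26, 39, 29, 13, 17}, right has 0 { }.
  Root 35: left subtree has 3 nodes {8, 28, 31}, right has 8 {6, 3, 12, 26, 39, 29, 13, 17}.
    Root 28: left subtree has 1 node {8}, right has 1 {31}.
    Root 13: left subtree has 6 nodes {6, 3, 12, 26, 39, 29}, right has 1 {17}.
      Root 3: left subtree has 1 node {6}, right has 4 {12, 26, 39, 29}.
        Root 26: left subtree has 1 node {12}, right has 2 {39, 29}.
          Root 29: left subtree has 1 node {39}, right has 0 { }.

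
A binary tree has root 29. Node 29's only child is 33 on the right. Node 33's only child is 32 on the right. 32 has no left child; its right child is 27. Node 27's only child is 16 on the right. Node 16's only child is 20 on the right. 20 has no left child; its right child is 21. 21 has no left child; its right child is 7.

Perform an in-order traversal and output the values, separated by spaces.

In-order visits the left subtree, then the node, then the right subtree.
At 29: no left child.
Visit 29.
At 29: go right to 33.
  At 33: no left child.
  Visit 33.
  At 33: go right to 32.
    At 32: no left child.
    Visit 32.
    At 32: go right to 27.
      At 27: no left child.
      Visit 27.
      At 27: go right to 16.
        At 16: no left child.
        Visit 16.
        At 16: go right to 20.
          At 20: no left child.
          Visit 20.
          At 20: go right to 21.
            At 21: no left child.
            Visit 21.
            At 21: go right to 7.
              7 is a leaf — visit 7.

29 33 32 27 16 20 21 7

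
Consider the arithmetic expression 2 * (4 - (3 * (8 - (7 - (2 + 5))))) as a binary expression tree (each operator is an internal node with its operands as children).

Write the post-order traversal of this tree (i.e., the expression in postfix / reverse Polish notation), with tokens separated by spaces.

Post-order on an expression tree gives postfix notation: for each operator, emit left operand, right operand, then the operator.

2 4 3 8 7 2 5 + - - * - *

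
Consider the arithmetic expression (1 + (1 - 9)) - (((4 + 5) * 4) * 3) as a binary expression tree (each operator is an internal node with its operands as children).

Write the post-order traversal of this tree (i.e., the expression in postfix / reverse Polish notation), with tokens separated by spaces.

1 1 9 - + 4 5 + 4 * 3 * -

Post-order on an expression tree gives postfix notation: for each operator, emit left operand, right operand, then the operator.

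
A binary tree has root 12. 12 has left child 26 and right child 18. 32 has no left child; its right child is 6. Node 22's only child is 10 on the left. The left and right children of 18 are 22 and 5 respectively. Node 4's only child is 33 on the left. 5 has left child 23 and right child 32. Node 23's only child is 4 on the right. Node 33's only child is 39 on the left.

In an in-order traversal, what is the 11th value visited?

In-order visits the left subtree, then the node, then the right subtree.
At 12: go left to 26.
  26 is a leaf — visit 26.
Visit 12.
At 12: go right to 18.
  At 18: go left to 22.
    At 22: go left to 10.
      10 is a leaf — visit 10.
    Visit 22.
    At 22: no right child.
  Visit 18.
  At 18: go right to 5.
    At 5: go left to 23.
      At 23: no left child.
      Visit 23.
      At 23: go right to 4.
        At 4: go left to 33.
          At 33: go left to 39.
            39 is a leaf — visit 39.
          Visit 33.
          At 33: no right child.
        Visit 4.
        At 4: no right child.
    Visit 5.
    At 5: go right to 32.
      At 32: no left child.
      Visit 32.
      At 32: go right to 6.
        6 is a leaf — visit 6.
Full in-order sequence: 26, 12, 10, 22, 18, 23, 39, 33, 4, 5, 32, 6.

32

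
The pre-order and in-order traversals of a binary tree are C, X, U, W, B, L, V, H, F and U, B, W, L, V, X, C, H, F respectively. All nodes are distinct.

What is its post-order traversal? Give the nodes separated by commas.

B, V, L, W, U, X, F, H, C

The first element of pre-order is the root; it splits in-order into left and right subtrees.
Root C: left subtree has 6 nodes {U, B, W, L, V, X}, right has 2 {H, F}.
  Root X: left subtree has 5 nodes {U, B, W, L, V}, right has 0 { }.
    Root U: left subtree has 0 nodes { }, right has 4 {B, W, L, V}.
      Root W: left subtree has 1 node {B}, right has 2 {L, V}.
        Root L: left subtree has 0 nodes { }, right has 1 {V}.
  Root H: left subtree has 0 nodes { }, right has 1 {F}.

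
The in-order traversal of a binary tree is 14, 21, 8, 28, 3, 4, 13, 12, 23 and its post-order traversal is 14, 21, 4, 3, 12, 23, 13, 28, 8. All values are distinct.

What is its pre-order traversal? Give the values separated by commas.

8, 21, 14, 28, 13, 3, 4, 23, 12

The last element of post-order is the root; it splits in-order into left and right subtrees.
Root 8: left subtree has 2 nodes {14, 21}, right has 6 {28, 3, 4, 13, 12, 23}.
  Root 21: left subtree has 1 node {14}, right has 0 { }.
  Root 28: left subtree has 0 nodes { }, right has 5 {3, 4, 13, 12, 23}.
    Root 13: left subtree has 2 nodes {3, 4}, right has 2 {12, 23}.
      Root 3: left subtree has 0 nodes { }, right has 1 {4}.
      Root 23: left subtree has 1 node {12}, right has 0 { }.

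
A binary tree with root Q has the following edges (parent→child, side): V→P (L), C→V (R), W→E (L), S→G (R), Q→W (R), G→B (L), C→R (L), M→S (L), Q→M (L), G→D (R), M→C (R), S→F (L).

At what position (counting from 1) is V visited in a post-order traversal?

8

Post-order visits the left subtree, then the right subtree, then the node.
At Q: go left to M.
  At M: go left to S.
    At S: go left to F.
      F is a leaf — visit F.
    At S: go right to G.
      At G: go left to B.
        B is a leaf — visit B.
      At G: go right to D.
        D is a leaf — visit D.
      Visit G.
    Visit S.
  At M: go right to C.
    At C: go left to R.
      R is a leaf — visit R.
    At C: go right to V.
      At V: go left to P.
        P is a leaf — visit P.
      At V: no right child.
      Visit V.
    Visit C.
  Visit M.
At Q: go right to W.
  At W: go left to E.
    E is a leaf — visit E.
  At W: no right child.
  Visit W.
Visit Q.
Full post-order sequence: F, B, D, G, S, R, P, V, C, M, E, W, Q.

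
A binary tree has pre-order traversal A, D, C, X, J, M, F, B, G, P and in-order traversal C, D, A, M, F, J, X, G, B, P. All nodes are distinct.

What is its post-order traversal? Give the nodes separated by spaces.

C D F M J G P B X A

The first element of pre-order is the root; it splits in-order into left and right subtrees.
Root A: left subtree has 2 nodes {C, D}, right has 7 {M, F, J, X, G, B, P}.
  Root D: left subtree has 1 node {C}, right has 0 { }.
  Root X: left subtree has 3 nodes {M, F, J}, right has 3 {G, B, P}.
    Root J: left subtree has 2 nodes {M, F}, right has 0 { }.
      Root M: left subtree has 0 nodes { }, right has 1 {F}.
    Root B: left subtree has 1 node {G}, right has 1 {P}.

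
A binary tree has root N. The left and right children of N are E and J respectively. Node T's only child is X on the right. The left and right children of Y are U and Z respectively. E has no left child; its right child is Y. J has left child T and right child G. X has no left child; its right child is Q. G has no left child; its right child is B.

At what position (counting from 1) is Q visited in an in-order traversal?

In-order visits the left subtree, then the node, then the right subtree.
At N: go left to E.
  At E: no left child.
  Visit E.
  At E: go right to Y.
    At Y: go left to U.
      U is a leaf — visit U.
    Visit Y.
    At Y: go right to Z.
      Z is a leaf — visit Z.
Visit N.
At N: go right to J.
  At J: go left to T.
    At T: no left child.
    Visit T.
    At T: go right to X.
      At X: no left child.
      Visit X.
      At X: go right to Q.
        Q is a leaf — visit Q.
  Visit J.
  At J: go right to G.
    At G: no left child.
    Visit G.
    At G: go right to B.
      B is a leaf — visit B.
Full in-order sequence: E, U, Y, Z, N, T, X, Q, J, G, B.

8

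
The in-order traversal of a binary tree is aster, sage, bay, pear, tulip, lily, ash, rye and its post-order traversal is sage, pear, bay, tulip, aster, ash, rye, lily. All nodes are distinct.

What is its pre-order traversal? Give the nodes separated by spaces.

The last element of post-order is the root; it splits in-order into left and right subtrees.
Root lily: left subtree has 5 nodes {aster, sage, bay, pear, tulip}, right has 2 {ash, rye}.
  Root aster: left subtree has 0 nodes { }, right has 4 {sage, bay, pear, tulip}.
    Root tulip: left subtree has 3 nodes {sage, bay, pear}, right has 0 { }.
      Root bay: left subtree has 1 node {sage}, right has 1 {pear}.
  Root rye: left subtree has 1 node {ash}, right has 0 { }.

lily aster tulip bay sage pear rye ash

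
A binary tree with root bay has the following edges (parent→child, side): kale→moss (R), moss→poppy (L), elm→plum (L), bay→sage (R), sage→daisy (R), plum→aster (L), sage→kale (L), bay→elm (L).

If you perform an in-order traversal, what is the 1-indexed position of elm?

In-order visits the left subtree, then the node, then the right subtree.
At bay: go left to elm.
  At elm: go left to plum.
    At plum: go left to aster.
      aster is a leaf — visit aster.
    Visit plum.
    At plum: no right child.
  Visit elm.
  At elm: no right child.
Visit bay.
At bay: go right to sage.
  At sage: go left to kale.
    At kale: no left child.
    Visit kale.
    At kale: go right to moss.
      At moss: go left to poppy.
        poppy is a leaf — visit poppy.
      Visit moss.
      At moss: no right child.
  Visit sage.
  At sage: go right to daisy.
    daisy is a leaf — visit daisy.
Full in-order sequence: aster, plum, elm, bay, kale, poppy, moss, sage, daisy.

3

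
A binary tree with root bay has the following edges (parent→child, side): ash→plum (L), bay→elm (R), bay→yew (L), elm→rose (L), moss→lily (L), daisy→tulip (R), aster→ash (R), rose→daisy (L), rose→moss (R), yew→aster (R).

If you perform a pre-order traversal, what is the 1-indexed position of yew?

2

Pre-order visits the node, then its left subtree, then its right subtree.
Visit bay.
At bay: go left to yew.
  Visit yew.
  At yew: no left child.
  At yew: go right to aster.
    Visit aster.
    At aster: no left child.
    At aster: go right to ash.
      Visit ash.
      At ash: go left to plum.
        plum is a leaf — visit plum.
      At ash: no right child.
At bay: go right to elm.
  Visit elm.
  At elm: go left to rose.
    Visit rose.
    At rose: go left to daisy.
      Visit daisy.
      At daisy: no left child.
      At daisy: go right to tulip.
        tulip is a leaf — visit tulip.
    At rose: go right to moss.
      Visit moss.
      At moss: go left to lily.
        lily is a leaf — visit lily.
      At moss: no right child.
  At elm: no right child.
Full pre-order sequence: bay, yew, aster, ash, plum, elm, rose, daisy, tulip, moss, lily.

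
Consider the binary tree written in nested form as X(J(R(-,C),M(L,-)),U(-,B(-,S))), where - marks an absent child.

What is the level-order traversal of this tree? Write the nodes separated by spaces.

Level-order visits nodes level by level from the root, left to right within each level.
Level 0: X
Level 1: J, U
Level 2: R, M, B
Level 3: C, L, S

X J U R M B C L S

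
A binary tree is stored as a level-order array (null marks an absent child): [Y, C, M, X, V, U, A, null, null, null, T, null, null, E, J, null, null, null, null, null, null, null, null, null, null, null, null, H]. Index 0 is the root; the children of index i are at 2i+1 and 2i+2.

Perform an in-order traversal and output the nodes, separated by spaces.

X C V T Y U M H E A J

In-order visits the left subtree, then the node, then the right subtree.
At Y: go left to C.
  At C: go left to X.
    X is a leaf — visit X.
  Visit C.
  At C: go right to V.
    At V: no left child.
    Visit V.
    At V: go right to T.
      T is a leaf — visit T.
Visit Y.
At Y: go right to M.
  At M: go left to U.
    U is a leaf — visit U.
  Visit M.
  At M: go right to A.
    At A: go left to E.
      At E: go left to H.
        H is a leaf — visit H.
      Visit E.
      At E: no right child.
    Visit A.
    At A: go right to J.
      J is a leaf — visit J.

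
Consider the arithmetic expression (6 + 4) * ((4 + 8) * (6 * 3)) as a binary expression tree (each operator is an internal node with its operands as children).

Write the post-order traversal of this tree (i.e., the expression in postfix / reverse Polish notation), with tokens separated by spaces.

Post-order on an expression tree gives postfix notation: for each operator, emit left operand, right operand, then the operator.

6 4 + 4 8 + 6 3 * * *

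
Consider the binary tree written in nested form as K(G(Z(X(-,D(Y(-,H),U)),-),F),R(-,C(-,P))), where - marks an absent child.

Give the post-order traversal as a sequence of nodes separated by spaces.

H Y U D X Z F G P C R K

Post-order visits the left subtree, then the right subtree, then the node.
At K: go left to G.
  At G: go left to Z.
    At Z: go left to X.
      At X: no left child.
      At X: go right to D.
        At D: go left to Y.
          At Y: no left child.
          At Y: go right to H.
            H is a leaf — visit H.
          Visit Y.
        At D: go right to U.
          U is a leaf — visit U.
        Visit D.
      Visit X.
    At Z: no right child.
    Visit Z.
  At G: go right to F.
    F is a leaf — visit F.
  Visit G.
At K: go right to R.
  At R: no left child.
  At R: go right to C.
    At C: no left child.
    At C: go right to P.
      P is a leaf — visit P.
    Visit C.
  Visit R.
Visit K.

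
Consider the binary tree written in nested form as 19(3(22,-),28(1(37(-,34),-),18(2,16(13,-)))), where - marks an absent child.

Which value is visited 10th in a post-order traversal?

Post-order visits the left subtree, then the right subtree, then the node.
At 19: go left to 3.
  At 3: go left to 22.
    22 is a leaf — visit 22.
  At 3: no right child.
  Visit 3.
At 19: go right to 28.
  At 28: go left to 1.
    At 1: go left to 37.
      At 37: no left child.
      At 37: go right to 34.
        34 is a leaf — visit 34.
      Visit 37.
    At 1: no right child.
    Visit 1.
  At 28: go right to 18.
    At 18: go left to 2.
      2 is a leaf — visit 2.
    At 18: go right to 16.
      At 16: go left to 13.
        13 is a leaf — visit 13.
      At 16: no right child.
      Visit 16.
    Visit 18.
  Visit 28.
Visit 19.
Full post-order sequence: 22, 3, 34, 37, 1, 2, 13, 16, 18, 28, 19.

28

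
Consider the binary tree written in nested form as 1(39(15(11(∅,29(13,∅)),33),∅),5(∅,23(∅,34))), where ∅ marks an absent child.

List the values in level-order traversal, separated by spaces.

1 39 5 15 23 11 33 34 29 13

Level-order visits nodes level by level from the root, left to right within each level.
Level 0: 1
Level 1: 39, 5
Level 2: 15, 23
Level 3: 11, 33, 34
Level 4: 29
Level 5: 13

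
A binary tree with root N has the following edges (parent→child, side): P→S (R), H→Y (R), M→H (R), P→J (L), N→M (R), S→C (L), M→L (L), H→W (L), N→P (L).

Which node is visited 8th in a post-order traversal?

H

Post-order visits the left subtree, then the right subtree, then the node.
At N: go left to P.
  At P: go left to J.
    J is a leaf — visit J.
  At P: go right to S.
    At S: go left to C.
      C is a leaf — visit C.
    At S: no right child.
    Visit S.
  Visit P.
At N: go right to M.
  At M: go left to L.
    L is a leaf — visit L.
  At M: go right to H.
    At H: go left to W.
      W is a leaf — visit W.
    At H: go right to Y.
      Y is a leaf — visit Y.
    Visit H.
  Visit M.
Visit N.
Full post-order sequence: J, C, S, P, L, W, Y, H, M, N.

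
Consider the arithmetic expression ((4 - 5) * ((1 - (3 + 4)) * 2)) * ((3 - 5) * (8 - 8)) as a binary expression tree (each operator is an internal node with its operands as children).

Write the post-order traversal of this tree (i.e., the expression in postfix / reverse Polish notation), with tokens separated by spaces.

4 5 - 1 3 4 + - 2 * * 3 5 - 8 8 - * *

Post-order on an expression tree gives postfix notation: for each operator, emit left operand, right operand, then the operator.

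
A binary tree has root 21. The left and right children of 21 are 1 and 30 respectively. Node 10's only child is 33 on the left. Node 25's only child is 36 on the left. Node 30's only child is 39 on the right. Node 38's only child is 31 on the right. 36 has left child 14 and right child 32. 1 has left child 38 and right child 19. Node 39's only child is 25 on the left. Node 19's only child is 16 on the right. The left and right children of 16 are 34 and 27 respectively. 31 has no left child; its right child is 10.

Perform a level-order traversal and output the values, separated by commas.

21, 1, 30, 38, 19, 39, 31, 16, 25, 10, 34, 27, 36, 33, 14, 32

Level-order visits nodes level by level from the root, left to right within each level.
Level 0: 21
Level 1: 1, 30
Level 2: 38, 19, 39
Level 3: 31, 16, 25
Level 4: 10, 34, 27, 36
Level 5: 33, 14, 32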